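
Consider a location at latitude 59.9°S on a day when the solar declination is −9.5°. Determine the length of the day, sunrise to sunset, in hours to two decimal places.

14.24 hours

The sunset hour angle satisfies cos H_s = −tan φ tan δ = -0.2887, giving H_s = 106.78°.
Day length = 2 H_s / 15° h⁻¹ = 213.56° / 15 = 14.237 h.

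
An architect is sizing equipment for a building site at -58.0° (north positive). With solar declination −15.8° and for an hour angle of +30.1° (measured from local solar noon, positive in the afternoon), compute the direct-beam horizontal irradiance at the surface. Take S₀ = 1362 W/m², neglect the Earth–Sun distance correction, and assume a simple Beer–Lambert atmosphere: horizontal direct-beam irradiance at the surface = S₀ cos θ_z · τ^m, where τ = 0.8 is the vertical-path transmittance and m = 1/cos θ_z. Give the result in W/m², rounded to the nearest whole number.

657 W/m²

With φ = -58.0°, δ = -15.8°, H = 30.10°: sin φ sin δ = 0.2309, cos φ cos δ cos H = 0.4411, so cos θ_z = 0.6720.
Air mass m = 1/cos θ_z = 1/0.6720 = 1.488; τ^m = 0.8^1.488 = 0.7175.
Surface direct beam = 1362 × 0.6720 × 0.7175 = 656.70 W/m².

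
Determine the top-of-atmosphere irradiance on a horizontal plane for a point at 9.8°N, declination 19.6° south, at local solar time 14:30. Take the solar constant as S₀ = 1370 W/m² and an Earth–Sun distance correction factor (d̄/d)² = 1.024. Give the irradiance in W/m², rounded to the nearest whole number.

953 W/m²

Hour angle H = 15° × (14.5 − 12) = 37.50°.
cos θ_z = sin φ sin δ + cos φ cos δ cos H = (0.1702)(-0.3355) + (0.9854)(0.9421)(0.7934) = 0.6794.
Top-of-atmosphere irradiance = S₀ (d̄/d)² cos θ_z = 1370 × 1.024 × 0.6794 = 953.12 W/m².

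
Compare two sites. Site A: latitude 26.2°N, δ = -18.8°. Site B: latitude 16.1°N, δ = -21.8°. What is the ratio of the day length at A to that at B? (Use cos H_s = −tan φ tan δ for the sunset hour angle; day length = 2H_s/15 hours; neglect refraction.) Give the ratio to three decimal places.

0.964

A: H_s = arccos(−tan 26.2° · tan -18.8°) = 80.36°, so 2H_s/15 = 10.7147 h.
B: H_s = arccos(−tan 16.1° · tan -21.8°) = 83.37°, so 2H_s/15 = 11.1160 h.
Ratio A/B = 10.7147 / 11.1160 = 0.9639.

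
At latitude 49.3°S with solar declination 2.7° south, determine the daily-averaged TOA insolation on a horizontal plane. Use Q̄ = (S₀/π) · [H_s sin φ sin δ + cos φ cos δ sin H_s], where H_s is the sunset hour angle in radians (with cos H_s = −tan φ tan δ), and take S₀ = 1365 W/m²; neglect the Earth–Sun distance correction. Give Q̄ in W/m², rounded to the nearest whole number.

−tan φ tan δ = −(-1.1626)(-0.0472) = -0.0549; H_s = arccos(-0.0549) = 93.15°. In radians, H_s = 1.6258.
H_s sin φ sin δ = 1.6258 × -0.7581 × -0.0471 = 0.0581.
cos φ cos δ sin H_s = 0.6521 × 0.9989 × 0.9985 = 0.6504.
Q̄ = (1365/π) × (0.0581 + 0.6504) = 434.49 × 0.7085 = 307.84 W/m².

308 W/m²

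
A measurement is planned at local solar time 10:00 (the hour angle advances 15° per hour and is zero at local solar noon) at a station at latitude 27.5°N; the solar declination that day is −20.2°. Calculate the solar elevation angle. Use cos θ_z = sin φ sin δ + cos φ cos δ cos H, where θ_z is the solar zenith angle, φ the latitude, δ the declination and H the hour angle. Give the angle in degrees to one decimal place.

Hour angle H = 15° × (10 − 12) = -30.00°.
cos θ_z = sin(27.5°) sin(-20.2°) + cos(27.5°) cos(-20.2°) cos(-30.00°) = -0.1594 + 0.7209 = 0.5615.
θ_z = arccos(0.5615) = 55.84°, so the elevation is 90° − 55.84° = 34.16°.

34.2°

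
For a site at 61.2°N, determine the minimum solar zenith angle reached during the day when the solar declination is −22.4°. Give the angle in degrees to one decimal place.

At local solar noon the hour angle is zero, so the zenith angle is |φ − δ| = |61.2° − (-22.4°)| = 83.6°.

83.6°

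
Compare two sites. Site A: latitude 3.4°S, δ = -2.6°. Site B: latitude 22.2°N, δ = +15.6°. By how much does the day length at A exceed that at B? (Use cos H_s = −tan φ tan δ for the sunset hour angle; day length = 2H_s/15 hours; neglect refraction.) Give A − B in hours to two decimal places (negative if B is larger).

-0.85 h

A: H_s = arccos(−tan -3.4° · tan -2.6°) = 90.15°, so 2H_s/15 = 12.0200 h.
B: H_s = arccos(−tan 22.2° · tan 15.6°) = 96.54°, so 2H_s/15 = 12.8720 h.
A − B = 12.0200 − 12.8720 = -0.8520 h.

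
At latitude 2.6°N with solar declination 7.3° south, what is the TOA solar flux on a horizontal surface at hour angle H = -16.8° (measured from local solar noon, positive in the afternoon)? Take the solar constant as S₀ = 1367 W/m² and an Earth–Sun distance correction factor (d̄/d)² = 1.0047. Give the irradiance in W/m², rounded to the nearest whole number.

cos θ_z = sin(2.6°) sin(-7.3°) + cos(2.6°) cos(-7.3°) cos(-16.80°) = -0.0058 + 0.9486 = 0.9428.
Top-of-atmosphere irradiance = S₀ (d̄/d)² cos θ_z = 1367 × 1.0047 × 0.9428 = 1294.86 W/m².

1295 W/m²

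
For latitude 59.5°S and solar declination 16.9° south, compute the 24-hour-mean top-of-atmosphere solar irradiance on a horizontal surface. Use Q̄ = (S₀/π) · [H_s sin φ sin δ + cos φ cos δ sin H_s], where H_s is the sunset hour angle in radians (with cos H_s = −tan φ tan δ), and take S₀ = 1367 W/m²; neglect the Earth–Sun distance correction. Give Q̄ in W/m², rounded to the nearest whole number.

−tan φ tan δ = −(-1.6977)(-0.3038) = -0.5158; H_s = arccos(-0.5158) = 121.05°. In radians, H_s = 2.1127.
H_s sin φ sin δ = 2.1127 × -0.8616 × -0.2907 = 0.5292.
cos φ cos δ sin H_s = 0.5075 × 0.9568 × 0.8567 = 0.4160.
Q̄ = (1367/π) × (0.5292 + 0.4160) = 435.13 × 0.9452 = 411.28 W/m².

411 W/m²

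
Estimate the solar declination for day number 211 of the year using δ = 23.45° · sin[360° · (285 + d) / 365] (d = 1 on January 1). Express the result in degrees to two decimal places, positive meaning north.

+18.17°

360 × (285 + 211) / 365 = 489.205°; sin(489.205°) = 0.7749.
δ = 23.45 × 0.7749 = 18.171° ≈ +18.17°.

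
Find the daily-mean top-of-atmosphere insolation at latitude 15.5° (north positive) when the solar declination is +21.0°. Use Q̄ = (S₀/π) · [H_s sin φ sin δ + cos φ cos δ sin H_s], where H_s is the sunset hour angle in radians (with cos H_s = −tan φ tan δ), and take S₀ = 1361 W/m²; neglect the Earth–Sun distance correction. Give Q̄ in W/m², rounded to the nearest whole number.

457 W/m²

−tan φ tan δ = −(0.2773)(0.3839) = -0.1065; H_s = arccos(-0.1065) = 96.11°. In radians, H_s = 1.6774.
H_s sin φ sin δ = 1.6774 × 0.2672 × 0.3584 = 0.1606.
cos φ cos δ sin H_s = 0.9636 × 0.9336 × 0.9943 = 0.8945.
Q̄ = (1361/π) × (0.1606 + 0.8945) = 433.22 × 1.0551 = 457.09 W/m².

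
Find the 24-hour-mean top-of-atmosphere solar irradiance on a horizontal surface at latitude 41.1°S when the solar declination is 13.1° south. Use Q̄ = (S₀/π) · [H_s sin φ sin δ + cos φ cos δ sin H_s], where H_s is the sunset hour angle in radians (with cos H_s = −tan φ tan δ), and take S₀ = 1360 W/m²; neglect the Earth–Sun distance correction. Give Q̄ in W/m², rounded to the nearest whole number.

The sunset hour angle satisfies cos H_s = −tan φ tan δ = -0.2030, giving H_s = 101.71°. In radians, H_s = 1.7752.
H_s sin φ sin δ = 1.7752 × -0.6574 × -0.2267 = 0.2646.
cos φ cos δ sin H_s = 0.7536 × 0.9740 × 0.9792 = 0.7187.
Q̄ = (1360/π) × (0.2646 + 0.7187) = 432.90 × 0.9833 = 425.67 W/m².

426 W/m²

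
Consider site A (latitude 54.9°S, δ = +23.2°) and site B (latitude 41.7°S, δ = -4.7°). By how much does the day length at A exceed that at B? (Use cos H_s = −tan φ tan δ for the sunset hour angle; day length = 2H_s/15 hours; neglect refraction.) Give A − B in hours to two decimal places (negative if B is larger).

A: H_s = arccos(−tan -54.9° · tan 23.2°) = 52.42°, so 2H_s/15 = 6.9893 h.
B: H_s = arccos(−tan -41.7° · tan -4.7°) = 94.20°, so 2H_s/15 = 12.5600 h.
A − B = 6.9893 − 12.5600 = -5.5707 h.

-5.57 h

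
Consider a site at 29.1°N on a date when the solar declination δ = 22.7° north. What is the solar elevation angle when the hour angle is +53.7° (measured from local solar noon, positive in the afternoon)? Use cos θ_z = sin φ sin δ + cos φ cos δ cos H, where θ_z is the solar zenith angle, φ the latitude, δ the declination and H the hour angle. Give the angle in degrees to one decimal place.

41.7°

cos θ_z = sin(29.1°) sin(22.7°) + cos(29.1°) cos(22.7°) cos(53.70°) = 0.1877 + 0.4772 = 0.6649.
θ_z = arccos(0.6649) = 48.33°, so the elevation is 90° − 48.33° = 41.67°.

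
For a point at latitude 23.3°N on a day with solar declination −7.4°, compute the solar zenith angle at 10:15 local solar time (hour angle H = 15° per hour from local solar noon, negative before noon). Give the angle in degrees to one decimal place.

Hour angle H = 15° × (10.25 − 12) = -26.25°.
cos θ_z = sin φ sin δ + cos φ cos δ cos H = (0.3955)(-0.1288) + (0.9184)(0.9917)(0.8969) = 0.7659.
θ_z = arccos(0.7659) = 40.01°.

40.0°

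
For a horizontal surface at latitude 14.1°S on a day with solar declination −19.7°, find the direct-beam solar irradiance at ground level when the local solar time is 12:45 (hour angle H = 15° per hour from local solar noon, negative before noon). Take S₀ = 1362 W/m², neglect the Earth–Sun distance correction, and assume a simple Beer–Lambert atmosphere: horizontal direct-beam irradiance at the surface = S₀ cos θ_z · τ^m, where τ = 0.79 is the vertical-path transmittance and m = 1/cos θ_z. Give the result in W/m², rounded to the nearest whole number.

1046 W/m²

Hour angle H = 15° × (12.75 − 12) = 11.25°.
cos θ_z = sin(-14.1°) sin(-19.7°) + cos(-14.1°) cos(-19.7°) cos(11.25°) = 0.0821 + 0.8956 = 0.9777.
Air mass m = 1/cos θ_z = 1/0.9777 = 1.023; τ^m = 0.79^1.023 = 0.7857.
Surface direct beam = 1362 × 0.9777 × 0.7857 = 1046.26 W/m².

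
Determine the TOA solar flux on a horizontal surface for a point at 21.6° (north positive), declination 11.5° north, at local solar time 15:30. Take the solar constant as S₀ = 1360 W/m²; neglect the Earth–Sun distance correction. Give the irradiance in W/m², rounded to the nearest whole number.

Hour angle H = 15° × (15.5 − 12) = 52.50°.
cos θ_z = sin(21.6°) sin(11.5°) + cos(21.6°) cos(11.5°) cos(52.50°) = 0.0734 + 0.5546 = 0.6280.
Top-of-atmosphere irradiance = S₀ cos θ_z = 1360 × 0.6280 = 854.08 W/m².

854 W/m²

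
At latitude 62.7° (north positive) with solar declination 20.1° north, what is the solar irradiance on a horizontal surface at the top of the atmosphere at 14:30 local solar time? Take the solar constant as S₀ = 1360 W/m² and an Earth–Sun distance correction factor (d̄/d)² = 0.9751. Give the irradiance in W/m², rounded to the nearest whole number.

Hour angle H = 15° × (14.5 − 12) = 37.50°.
cos θ_z = sin(62.7°) sin(20.1°) + cos(62.7°) cos(20.1°) cos(37.50°) = 0.3054 + 0.3417 = 0.6471.
Top-of-atmosphere irradiance = S₀ (d̄/d)² cos θ_z = 1360 × 0.9751 × 0.6471 = 858.14 W/m².

858 W/m²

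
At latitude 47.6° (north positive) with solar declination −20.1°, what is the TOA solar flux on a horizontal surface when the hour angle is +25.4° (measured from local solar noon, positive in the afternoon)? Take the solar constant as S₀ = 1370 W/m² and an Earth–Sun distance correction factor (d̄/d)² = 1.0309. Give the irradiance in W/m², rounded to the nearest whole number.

449 W/m²

cos θ_z = sin φ sin δ + cos φ cos δ cos H = (0.7385)(-0.3437) + (0.6743)(0.9391)(0.9033) = 0.3182.
Top-of-atmosphere irradiance = S₀ (d̄/d)² cos θ_z = 1370 × 1.0309 × 0.3182 = 449.40 W/m².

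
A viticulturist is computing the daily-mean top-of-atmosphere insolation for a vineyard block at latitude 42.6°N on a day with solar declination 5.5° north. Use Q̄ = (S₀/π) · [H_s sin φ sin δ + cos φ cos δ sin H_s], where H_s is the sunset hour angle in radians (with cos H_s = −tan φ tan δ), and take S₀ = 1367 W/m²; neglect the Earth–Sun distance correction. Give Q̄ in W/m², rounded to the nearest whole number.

cos H_s = −tan(42.6°) · tan(5.5°) = -0.0885, so H_s = arccos(-0.0885) = 95.08°. In radians, H_s = 1.6595.
H_s sin φ sin δ = 1.6595 × 0.6769 × 0.0958 = 0.1076.
cos φ cos δ sin H_s = 0.7361 × 0.9954 × 0.9961 = 0.7299.
Q̄ = (1367/π) × (0.1076 + 0.7299) = 435.13 × 0.8375 = 364.42 W/m².

364 W/m²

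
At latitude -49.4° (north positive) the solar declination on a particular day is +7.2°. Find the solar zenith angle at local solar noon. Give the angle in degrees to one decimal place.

56.6°

At local solar noon the hour angle is zero, so the zenith angle is |φ − δ| = |-49.4° − (7.2°)| = 56.6°.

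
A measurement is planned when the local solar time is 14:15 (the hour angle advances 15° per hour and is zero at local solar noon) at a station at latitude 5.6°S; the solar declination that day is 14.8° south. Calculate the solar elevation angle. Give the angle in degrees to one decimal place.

Hour angle H = 15° × (14.25 − 12) = 33.75°.
cos θ_z = sin(-5.6°) sin(-14.8°) + cos(-5.6°) cos(-14.8°) cos(33.75°) = 0.0249 + 0.8000 = 0.8249.
θ_z = arccos(0.8249) = 34.42°, so the elevation is 90° − 34.42° = 55.58°.

55.6°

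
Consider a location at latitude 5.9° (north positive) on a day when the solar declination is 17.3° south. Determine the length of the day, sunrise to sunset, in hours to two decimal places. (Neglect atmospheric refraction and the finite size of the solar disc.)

The sunset hour angle satisfies cos H_s = −tan φ tan δ = 0.0322, giving H_s = 88.15°.
Day length = 2 H_s / 15° h⁻¹ = 176.30° / 15 = 11.753 h.

11.75 hours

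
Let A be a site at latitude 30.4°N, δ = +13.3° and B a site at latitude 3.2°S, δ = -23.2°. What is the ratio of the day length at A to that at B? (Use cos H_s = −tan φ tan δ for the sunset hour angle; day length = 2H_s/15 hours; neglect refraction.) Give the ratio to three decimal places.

A: H_s = arccos(−tan 30.4° · tan 13.3°) = 97.97°, so 2H_s/15 = 13.0627 h.
B: H_s = arccos(−tan -3.2° · tan -23.2°) = 91.37°, so 2H_s/15 = 12.1827 h.
Ratio A/B = 13.0627 / 12.1827 = 1.0722.

1.072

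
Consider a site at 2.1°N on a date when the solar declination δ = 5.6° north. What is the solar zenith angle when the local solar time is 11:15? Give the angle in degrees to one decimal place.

11.8°

Hour angle H = 15° × (11.25 − 12) = -11.25°.
cos θ_z = sin φ sin δ + cos φ cos δ cos H = (0.0366)(0.0976) + (0.9993)(0.9952)(0.9808) = 0.9790.
θ_z = arccos(0.9790) = 11.76°.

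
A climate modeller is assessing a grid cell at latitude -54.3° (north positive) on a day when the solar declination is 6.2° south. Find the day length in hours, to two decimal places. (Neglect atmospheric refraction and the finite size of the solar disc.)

cos H_s = −tan(-54.3°) · tan(-6.2°) = -0.1512, so H_s = arccos(-0.1512) = 98.70°.
Day length = 2 H_s / 15° h⁻¹ = 197.40° / 15 = 13.160 h.

13.16 hours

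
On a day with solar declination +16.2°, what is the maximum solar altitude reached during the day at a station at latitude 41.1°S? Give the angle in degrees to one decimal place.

32.7°

At local solar noon the hour angle is zero, so the elevation is 90° − |φ − δ| = 90° − |-41.1° − (16.2°)| = 90° − 57.3° = 32.7°.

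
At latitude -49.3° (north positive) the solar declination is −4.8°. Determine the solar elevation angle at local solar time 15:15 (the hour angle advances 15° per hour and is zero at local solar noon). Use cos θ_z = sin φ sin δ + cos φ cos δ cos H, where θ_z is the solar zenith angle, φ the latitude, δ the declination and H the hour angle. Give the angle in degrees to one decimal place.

29.5°

Hour angle H = 15° × (15.25 − 12) = 48.75°.
cos θ_z = sin φ sin δ + cos φ cos δ cos H = (-0.7581)(-0.0837) + (0.6521)(0.9965)(0.6593) = 0.4919.
θ_z = arccos(0.4919) = 60.53°, so the elevation is 90° − 60.53° = 29.47°.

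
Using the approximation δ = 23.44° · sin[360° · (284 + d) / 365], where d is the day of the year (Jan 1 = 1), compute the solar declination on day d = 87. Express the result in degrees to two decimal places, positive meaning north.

+2.42°

360 × (284 + 87) / 365 = 365.918°; sin(365.918°) = 0.1031.
δ = 23.44 × 0.1031 = 2.417° ≈ +2.42°.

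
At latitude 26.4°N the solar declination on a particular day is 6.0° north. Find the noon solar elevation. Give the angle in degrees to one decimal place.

At local solar noon the hour angle is zero, so the elevation is 90° − |φ − δ| = 90° − |26.4° − (6.0°)| = 90° − 20.4° = 69.6°.

69.6°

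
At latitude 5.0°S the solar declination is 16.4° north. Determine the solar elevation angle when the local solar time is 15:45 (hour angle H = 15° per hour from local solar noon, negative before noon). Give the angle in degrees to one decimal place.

Hour angle H = 15° × (15.75 − 12) = 56.25°.
cos θ_z = sin φ sin δ + cos φ cos δ cos H = (-0.0872)(0.2823) + (0.9962)(0.9593)(0.5556) = 0.5063.
θ_z = arccos(0.5063) = 59.58°, so the elevation is 90° − 59.58° = 30.42°.

30.4°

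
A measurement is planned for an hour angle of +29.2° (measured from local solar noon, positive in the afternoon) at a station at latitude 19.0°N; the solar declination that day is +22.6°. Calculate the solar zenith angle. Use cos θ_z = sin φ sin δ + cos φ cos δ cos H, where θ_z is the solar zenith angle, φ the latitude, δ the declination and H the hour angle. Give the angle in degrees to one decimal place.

27.5°

cos θ_z = sin(19.0°) sin(22.6°) + cos(19.0°) cos(22.6°) cos(29.20°) = 0.1251 + 0.7620 = 0.8871.
θ_z = arccos(0.8871) = 27.49°.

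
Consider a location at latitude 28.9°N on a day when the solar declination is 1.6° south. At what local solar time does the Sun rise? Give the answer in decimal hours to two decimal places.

6.06 h

−tan φ tan δ = −(0.5520)(-0.0279) = 0.0154; H_s = arccos(0.0154) = 89.12°.
Sunrise is at 12 − H_s/15 = 12 − 5.941 = 6.059 h local solar time.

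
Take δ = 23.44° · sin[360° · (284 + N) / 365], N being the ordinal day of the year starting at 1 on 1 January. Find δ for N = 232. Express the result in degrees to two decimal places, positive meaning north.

360 × (284 + 232) / 365 = 508.932°; sin(508.932°) = 0.5161.
δ = 23.44 × 0.5161 = 12.097° ≈ +12.10°.

+12.10°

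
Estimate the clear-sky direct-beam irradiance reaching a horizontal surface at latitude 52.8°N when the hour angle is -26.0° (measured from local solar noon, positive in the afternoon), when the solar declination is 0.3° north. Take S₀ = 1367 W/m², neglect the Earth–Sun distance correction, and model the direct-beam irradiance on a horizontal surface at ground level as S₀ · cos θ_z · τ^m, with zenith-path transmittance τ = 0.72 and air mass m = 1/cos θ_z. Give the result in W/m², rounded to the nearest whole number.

411 W/m²

With φ = 52.8°, δ = 0.3°, H = -26.00°: sin φ sin δ = 0.0042, cos φ cos δ cos H = 0.5434, so cos θ_z = 0.5476.
Air mass m = 1/cos θ_z = 1/0.5476 = 1.826; τ^m = 0.72^1.826 = 0.5489.
Surface direct beam = 1367 × 0.5476 × 0.5489 = 410.89 W/m².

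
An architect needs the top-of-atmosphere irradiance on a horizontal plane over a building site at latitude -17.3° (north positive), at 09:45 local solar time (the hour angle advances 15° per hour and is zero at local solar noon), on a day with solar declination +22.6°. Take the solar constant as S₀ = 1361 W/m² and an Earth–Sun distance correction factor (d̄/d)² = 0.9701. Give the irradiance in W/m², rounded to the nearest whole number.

817 W/m²

Hour angle H = 15° × (9.75 − 12) = -33.75°.
cos θ_z = sin(-17.3°) sin(22.6°) + cos(-17.3°) cos(22.6°) cos(-33.75°) = -0.1143 + 0.7329 = 0.6186.
Top-of-atmosphere irradiance = S₀ (d̄/d)² cos θ_z = 1361 × 0.9701 × 0.6186 = 816.74 W/m².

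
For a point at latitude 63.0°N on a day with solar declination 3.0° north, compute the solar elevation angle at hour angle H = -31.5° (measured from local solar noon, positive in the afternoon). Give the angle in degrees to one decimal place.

25.7°

cos θ_z = sin φ sin δ + cos φ cos δ cos H = (0.8910)(0.0523) + (0.4540)(0.9986)(0.8526) = 0.4331.
θ_z = arccos(0.4331) = 64.34°, so the elevation is 90° − 64.34° = 25.66°.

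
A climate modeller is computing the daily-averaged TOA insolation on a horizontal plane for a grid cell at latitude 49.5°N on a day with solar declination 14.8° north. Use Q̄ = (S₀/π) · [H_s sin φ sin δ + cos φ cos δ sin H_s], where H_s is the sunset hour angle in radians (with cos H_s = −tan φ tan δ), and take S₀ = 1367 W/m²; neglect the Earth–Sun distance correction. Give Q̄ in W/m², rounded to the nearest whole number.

419 W/m²

The sunset hour angle satisfies cos H_s = −tan φ tan δ = -0.3094, giving H_s = 108.02°. In radians, H_s = 1.8853.
H_s sin φ sin δ = 1.8853 × 0.7604 × 0.2554 = 0.3661.
cos φ cos δ sin H_s = 0.6494 × 0.9668 × 0.9510 = 0.5971.
Q̄ = (1367/π) × (0.3661 + 0.5971) = 435.13 × 0.9632 = 419.12 W/m².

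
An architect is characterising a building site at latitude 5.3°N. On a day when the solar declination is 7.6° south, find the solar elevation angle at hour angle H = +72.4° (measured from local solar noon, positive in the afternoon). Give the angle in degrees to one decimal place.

cos θ_z = sin(5.3°) sin(-7.6°) + cos(5.3°) cos(-7.6°) cos(72.40°) = -0.0122 + 0.2984 = 0.2862.
θ_z = arccos(0.2862) = 73.37°, so the elevation is 90° − 73.37° = 16.63°.

16.6°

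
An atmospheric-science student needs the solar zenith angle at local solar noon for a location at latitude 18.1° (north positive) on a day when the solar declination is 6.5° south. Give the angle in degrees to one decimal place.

24.6°

At local solar noon the hour angle is zero, so the zenith angle is |φ − δ| = |18.1° − (-6.5°)| = 24.6°.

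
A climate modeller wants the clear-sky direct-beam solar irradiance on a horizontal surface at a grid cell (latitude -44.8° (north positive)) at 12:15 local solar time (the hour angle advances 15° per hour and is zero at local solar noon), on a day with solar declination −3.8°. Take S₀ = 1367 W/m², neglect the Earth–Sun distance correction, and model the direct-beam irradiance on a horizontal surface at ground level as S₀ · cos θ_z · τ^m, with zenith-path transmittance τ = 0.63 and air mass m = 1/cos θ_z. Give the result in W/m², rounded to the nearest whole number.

558 W/m²

Hour angle H = 15° × (12.25 − 12) = 3.75°.
cos θ_z = sin φ sin δ + cos φ cos δ cos H = (-0.7046)(-0.0663) + (0.7096)(0.9978)(0.9979) = 0.7533.
Air mass m = 1/cos θ_z = 1/0.7533 = 1.327; τ^m = 0.63^1.327 = 0.5417.
Surface direct beam = 1367 × 0.7533 × 0.5417 = 557.82 W/m².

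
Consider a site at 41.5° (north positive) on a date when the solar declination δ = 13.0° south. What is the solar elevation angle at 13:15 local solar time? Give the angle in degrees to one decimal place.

Hour angle H = 15° × (13.25 − 12) = 18.75°.
cos θ_z = sin φ sin δ + cos φ cos δ cos H = (0.6626)(-0.2250) + (0.7490)(0.9744)(0.9469) = 0.5420.
θ_z = arccos(0.5420) = 57.18°, so the elevation is 90° − 57.18° = 32.82°.

32.8°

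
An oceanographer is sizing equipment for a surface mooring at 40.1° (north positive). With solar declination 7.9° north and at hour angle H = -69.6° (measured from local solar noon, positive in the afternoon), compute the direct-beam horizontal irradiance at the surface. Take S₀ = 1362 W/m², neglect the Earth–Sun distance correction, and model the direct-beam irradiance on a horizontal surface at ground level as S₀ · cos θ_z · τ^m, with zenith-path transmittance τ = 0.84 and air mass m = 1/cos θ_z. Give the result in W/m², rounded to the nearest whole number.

With φ = 40.1°, δ = 7.9°, H = -69.60°: sin φ sin δ = 0.0885, cos φ cos δ cos H = 0.2641, so cos θ_z = 0.3526.
Air mass m = 1/cos θ_z = 1/0.3526 = 2.836; τ^m = 0.84^2.836 = 0.6099.
Surface direct beam = 1362 × 0.3526 × 0.6099 = 292.90 W/m².

293 W/m²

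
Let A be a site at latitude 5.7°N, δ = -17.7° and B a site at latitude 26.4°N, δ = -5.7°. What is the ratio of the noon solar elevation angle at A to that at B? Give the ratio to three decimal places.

1.150

A: 90° − |5.7 − (-17.7)| = 66.60°.
B: 90° − |26.4 − (-5.7)| = 57.90°.
Ratio A/B = 66.6000 / 57.9000 = 1.1503.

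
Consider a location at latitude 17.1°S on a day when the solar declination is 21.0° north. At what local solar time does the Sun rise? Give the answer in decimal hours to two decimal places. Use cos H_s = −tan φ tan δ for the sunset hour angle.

6.45 h

−tan φ tan δ = −(-0.3076)(0.3839) = 0.1181; H_s = arccos(0.1181) = 83.22°.
Sunrise is at 12 − H_s/15 = 12 − 5.548 = 6.452 h local solar time.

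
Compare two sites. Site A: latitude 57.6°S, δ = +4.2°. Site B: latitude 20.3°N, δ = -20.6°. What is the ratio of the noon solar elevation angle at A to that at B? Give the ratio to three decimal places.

0.574

A: 90° − |-57.6 − (4.2)| = 28.20°.
B: 90° − |20.3 − (-20.6)| = 49.10°.
Ratio A/B = 28.2000 / 49.1000 = 0.5743.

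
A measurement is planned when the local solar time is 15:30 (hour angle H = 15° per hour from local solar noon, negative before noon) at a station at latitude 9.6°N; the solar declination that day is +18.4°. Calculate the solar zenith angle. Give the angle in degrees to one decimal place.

51.5°

Hour angle H = 15° × (15.5 − 12) = 52.50°.
cos θ_z = sin φ sin δ + cos φ cos δ cos H = (0.1668)(0.3156) + (0.9860)(0.9489)(0.6088) = 0.6222.
θ_z = arccos(0.6222) = 51.52°.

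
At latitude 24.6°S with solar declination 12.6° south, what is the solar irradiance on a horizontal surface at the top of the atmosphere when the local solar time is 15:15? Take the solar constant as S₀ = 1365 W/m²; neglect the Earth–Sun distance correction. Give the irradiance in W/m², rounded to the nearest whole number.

Hour angle H = 15° × (15.25 − 12) = 48.75°.
With φ = -24.6°, δ = -12.6°, H = 48.75°: sin φ sin δ = 0.0908, cos φ cos δ cos H = 0.5851, so cos θ_z = 0.6759.
Top-of-atmosphere irradiance = S₀ cos θ_z = 1365 × 0.6759 = 922.60 W/m².

923 W/m²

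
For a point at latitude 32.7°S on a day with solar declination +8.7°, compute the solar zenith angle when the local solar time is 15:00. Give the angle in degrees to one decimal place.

Hour angle H = 15° × (15 − 12) = 45.00°.
With φ = -32.7°, δ = 8.7°, H = 45.00°: sin φ sin δ = -0.0817, cos φ cos δ cos H = 0.5882, so cos θ_z = 0.5065.
θ_z = arccos(0.5065) = 59.57°.

59.6°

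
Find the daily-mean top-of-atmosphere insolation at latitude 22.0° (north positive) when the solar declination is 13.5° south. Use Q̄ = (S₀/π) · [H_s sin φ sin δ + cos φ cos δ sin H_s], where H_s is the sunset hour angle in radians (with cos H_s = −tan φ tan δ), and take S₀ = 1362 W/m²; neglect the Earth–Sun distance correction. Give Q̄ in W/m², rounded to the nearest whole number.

The sunset hour angle satisfies cos H_s = −tan φ tan δ = 0.0970, giving H_s = 84.43°. In radians, H_s = 1.4736.
H_s sin φ sin δ = 1.4736 × 0.3746 × -0.2334 = -0.1288.
cos φ cos δ sin H_s = 0.9272 × 0.9724 × 0.9953 = 0.8974.
Q̄ = (1362/π) × (-0.1288 + 0.8974) = 433.54 × 0.7686 = 333.22 W/m².

333 W/m²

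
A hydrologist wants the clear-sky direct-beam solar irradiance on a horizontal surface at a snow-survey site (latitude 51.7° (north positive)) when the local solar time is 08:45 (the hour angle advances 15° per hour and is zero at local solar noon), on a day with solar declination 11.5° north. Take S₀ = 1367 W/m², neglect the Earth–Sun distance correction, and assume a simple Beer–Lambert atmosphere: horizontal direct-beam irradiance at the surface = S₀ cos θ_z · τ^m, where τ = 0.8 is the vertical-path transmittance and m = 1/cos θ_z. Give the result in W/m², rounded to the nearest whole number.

Hour angle H = 15° × (8.75 − 12) = -48.75°.
cos θ_z = sin(51.7°) sin(11.5°) + cos(51.7°) cos(11.5°) cos(-48.75°) = 0.1565 + 0.4004 = 0.5569.
Air mass m = 1/cos θ_z = 1/0.5569 = 1.796; τ^m = 0.8^1.796 = 0.6698.
Surface direct beam = 1367 × 0.5569 × 0.6698 = 509.91 W/m².

510 W/m²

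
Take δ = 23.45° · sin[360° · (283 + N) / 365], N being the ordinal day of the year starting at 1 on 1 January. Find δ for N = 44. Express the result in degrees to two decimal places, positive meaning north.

-14.27°

360 × (283 + 44) / 365 = 322.521°; sin(322.521°) = -0.6085.
δ = 23.45 × -0.6085 = -14.269° ≈ -14.27°.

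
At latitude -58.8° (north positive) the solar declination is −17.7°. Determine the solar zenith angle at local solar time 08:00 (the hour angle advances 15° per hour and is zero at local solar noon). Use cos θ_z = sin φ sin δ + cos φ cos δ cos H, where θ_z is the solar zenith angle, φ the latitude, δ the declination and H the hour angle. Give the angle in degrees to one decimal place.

Hour angle H = 15° × (8 − 12) = -60.00°.
With φ = -58.8°, δ = -17.7°, H = -60.00°: sin φ sin δ = 0.2601, cos φ cos δ cos H = 0.2468, so cos θ_z = 0.5069.
θ_z = arccos(0.5069) = 59.54°.

59.5°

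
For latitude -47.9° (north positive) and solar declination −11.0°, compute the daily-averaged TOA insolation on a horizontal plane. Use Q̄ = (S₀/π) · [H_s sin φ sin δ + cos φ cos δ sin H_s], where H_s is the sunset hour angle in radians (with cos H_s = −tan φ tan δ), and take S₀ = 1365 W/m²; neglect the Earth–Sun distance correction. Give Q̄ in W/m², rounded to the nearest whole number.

389 W/m²

The sunset hour angle satisfies cos H_s = −tan φ tan δ = -0.2151, giving H_s = 102.42°. In radians, H_s = 1.7876.
H_s sin φ sin δ = 1.7876 × -0.7420 × -0.1908 = 0.2531.
cos φ cos δ sin H_s = 0.6704 × 0.9816 × 0.9766 = 0.6427.
Q̄ = (1365/π) × (0.2531 + 0.6427) = 434.49 × 0.8958 = 389.22 W/m².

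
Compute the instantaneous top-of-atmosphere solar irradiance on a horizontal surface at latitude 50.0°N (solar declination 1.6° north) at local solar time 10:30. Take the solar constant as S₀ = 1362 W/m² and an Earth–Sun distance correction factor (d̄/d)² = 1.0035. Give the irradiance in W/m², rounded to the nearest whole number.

841 W/m²

Hour angle H = 15° × (10.5 − 12) = -22.50°.
cos θ_z = sin(50.0°) sin(1.6°) + cos(50.0°) cos(1.6°) cos(-22.50°) = 0.0214 + 0.5936 = 0.6150.
Top-of-atmosphere irradiance = S₀ (d̄/d)² cos θ_z = 1362 × 1.0035 × 0.6150 = 840.56 W/m².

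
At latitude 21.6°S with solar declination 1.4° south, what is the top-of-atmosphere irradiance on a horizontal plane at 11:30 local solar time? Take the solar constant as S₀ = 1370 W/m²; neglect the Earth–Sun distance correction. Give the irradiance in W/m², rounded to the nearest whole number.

1275 W/m²

Hour angle H = 15° × (11.5 − 12) = -7.50°.
cos θ_z = sin(-21.6°) sin(-1.4°) + cos(-21.6°) cos(-1.4°) cos(-7.50°) = 0.0090 + 0.9215 = 0.9305.
Top-of-atmosphere irradiance = S₀ cos θ_z = 1370 × 0.9305 = 1274.79 W/m².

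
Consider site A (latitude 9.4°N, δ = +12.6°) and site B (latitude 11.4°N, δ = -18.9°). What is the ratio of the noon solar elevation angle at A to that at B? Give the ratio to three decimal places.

A: 90° − |9.4 − (12.6)| = 86.80°.
B: 90° − |11.4 − (-18.9)| = 59.70°.
Ratio A/B = 86.8000 / 59.7000 = 1.4539.

1.454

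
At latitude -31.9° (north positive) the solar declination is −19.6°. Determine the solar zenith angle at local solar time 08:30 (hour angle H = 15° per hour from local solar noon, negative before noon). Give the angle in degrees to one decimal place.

48.4°

Hour angle H = 15° × (8.5 − 12) = -52.50°.
cos θ_z = sin(-31.9°) sin(-19.6°) + cos(-31.9°) cos(-19.6°) cos(-52.50°) = 0.1773 + 0.4869 = 0.6642.
θ_z = arccos(0.6642) = 48.38°.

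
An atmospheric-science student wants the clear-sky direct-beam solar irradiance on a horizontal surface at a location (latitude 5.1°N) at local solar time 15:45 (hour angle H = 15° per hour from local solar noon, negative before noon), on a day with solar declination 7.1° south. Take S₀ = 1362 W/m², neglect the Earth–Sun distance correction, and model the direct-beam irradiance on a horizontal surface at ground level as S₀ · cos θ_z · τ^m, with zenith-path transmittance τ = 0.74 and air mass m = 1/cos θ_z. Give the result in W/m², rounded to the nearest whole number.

Hour angle H = 15° × (15.75 − 12) = 56.25°.
With φ = 5.1°, δ = -7.1°, H = 56.25°: sin φ sin δ = -0.0110, cos φ cos δ cos H = 0.5491, so cos θ_z = 0.5381.
Air mass m = 1/cos θ_z = 1/0.5381 = 1.858; τ^m = 0.74^1.858 = 0.5715.
Surface direct beam = 1362 × 0.5381 × 0.5715 = 418.85 W/m².

419 W/m²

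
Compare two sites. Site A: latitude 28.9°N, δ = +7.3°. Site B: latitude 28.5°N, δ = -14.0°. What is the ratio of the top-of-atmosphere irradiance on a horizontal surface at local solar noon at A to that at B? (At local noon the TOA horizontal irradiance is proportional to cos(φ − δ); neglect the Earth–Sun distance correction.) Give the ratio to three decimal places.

A: cos θ_z = cos(28.9° − (7.3°)) = 0.9298.
B: cos θ_z = cos(28.5° − (-14.0°)) = 0.7373.
Ratio A/B = 0.9298 / 0.7373 = 1.2611.

1.261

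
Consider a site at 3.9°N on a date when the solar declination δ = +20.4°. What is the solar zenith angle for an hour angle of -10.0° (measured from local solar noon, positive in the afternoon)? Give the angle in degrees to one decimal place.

19.2°

cos θ_z = sin φ sin δ + cos φ cos δ cos H = (0.0680)(0.3486) + (0.9977)(0.9373)(0.9848) = 0.9446.
θ_z = arccos(0.9446) = 19.16°.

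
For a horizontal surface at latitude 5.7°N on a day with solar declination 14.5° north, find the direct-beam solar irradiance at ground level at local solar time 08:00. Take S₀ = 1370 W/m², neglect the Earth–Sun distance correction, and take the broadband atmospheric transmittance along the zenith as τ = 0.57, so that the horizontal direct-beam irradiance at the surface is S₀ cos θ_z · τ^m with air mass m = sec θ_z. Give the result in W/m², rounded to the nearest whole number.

Hour angle H = 15° × (8 − 12) = -60.00°.
cos θ_z = sin φ sin δ + cos φ cos δ cos H = (0.0993)(0.2504) + (0.9951)(0.9681)(0.5000) = 0.5065.
Air mass m = 1/cos θ_z = 1/0.5065 = 1.974; τ^m = 0.57^1.974 = 0.3297.
Surface direct beam = 1370 × 0.5065 × 0.3297 = 228.78 W/m².

229 W/m²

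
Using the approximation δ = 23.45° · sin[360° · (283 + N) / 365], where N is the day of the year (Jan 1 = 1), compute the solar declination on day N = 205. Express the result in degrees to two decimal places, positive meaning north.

+20.03°

360 × (283 + 205) / 365 = 481.315°; sin(481.315°) = 0.8543.
δ = 23.45 × 0.8543 = 20.033° ≈ +20.03°.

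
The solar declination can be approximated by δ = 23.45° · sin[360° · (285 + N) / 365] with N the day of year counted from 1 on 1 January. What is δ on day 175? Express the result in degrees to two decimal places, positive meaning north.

360 × (285 + 175) / 365 = 453.699°; sin(453.699°) = 0.9979.
δ = 23.45 × 0.9979 = 23.401° ≈ +23.40°.

+23.40°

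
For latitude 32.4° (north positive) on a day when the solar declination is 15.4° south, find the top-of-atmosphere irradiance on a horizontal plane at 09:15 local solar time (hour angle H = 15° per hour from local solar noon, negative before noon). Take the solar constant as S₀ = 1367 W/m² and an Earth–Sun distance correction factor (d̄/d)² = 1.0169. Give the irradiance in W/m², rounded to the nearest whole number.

Hour angle H = 15° × (9.25 − 12) = -41.25°.
With φ = 32.4°, δ = -15.4°, H = -41.25°: sin φ sin δ = -0.1423, cos φ cos δ cos H = 0.6120, so cos θ_z = 0.4697.
Top-of-atmosphere irradiance = S₀ (d̄/d)² cos θ_z = 1367 × 1.0169 × 0.4697 = 652.93 W/m².

653 W/m²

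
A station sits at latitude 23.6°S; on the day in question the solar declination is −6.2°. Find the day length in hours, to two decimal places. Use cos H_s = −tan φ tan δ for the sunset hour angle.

12.36 hours

cos H_s = −tan(-23.6°) · tan(-6.2°) = -0.0475, so H_s = arccos(-0.0475) = 92.72°.
Day length = 2 H_s / 15° h⁻¹ = 185.44° / 15 = 12.363 h.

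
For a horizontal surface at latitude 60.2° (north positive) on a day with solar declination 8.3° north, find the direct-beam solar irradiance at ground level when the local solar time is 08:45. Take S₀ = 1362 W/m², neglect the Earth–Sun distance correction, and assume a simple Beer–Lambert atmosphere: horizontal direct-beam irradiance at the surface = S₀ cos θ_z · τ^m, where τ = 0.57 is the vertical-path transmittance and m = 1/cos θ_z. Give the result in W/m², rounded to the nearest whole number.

Hour angle H = 15° × (8.75 − 12) = -48.75°.
cos θ_z = sin φ sin δ + cos φ cos δ cos H = (0.8678)(0.1444) + (0.4970)(0.9895)(0.6593) = 0.4495.
Air mass m = 1/cos θ_z = 1/0.4495 = 2.225; τ^m = 0.57^2.225 = 0.2863.
Surface direct beam = 1362 × 0.4495 × 0.2863 = 175.28 W/m².

175 W/m²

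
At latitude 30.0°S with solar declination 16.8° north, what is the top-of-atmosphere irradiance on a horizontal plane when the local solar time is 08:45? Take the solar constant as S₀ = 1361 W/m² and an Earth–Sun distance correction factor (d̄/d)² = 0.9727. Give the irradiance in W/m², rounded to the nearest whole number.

532 W/m²

Hour angle H = 15° × (8.75 − 12) = -48.75°.
cos θ_z = sin(-30.0°) sin(16.8°) + cos(-30.0°) cos(16.8°) cos(-48.75°) = -0.1445 + 0.5466 = 0.4021.
Top-of-atmosphere irradiance = S₀ (d̄/d)² cos θ_z = 1361 × 0.9727 × 0.4021 = 532.32 W/m².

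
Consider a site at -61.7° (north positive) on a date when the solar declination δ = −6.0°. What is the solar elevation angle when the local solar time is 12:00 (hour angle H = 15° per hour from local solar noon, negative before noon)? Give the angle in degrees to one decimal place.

Hour angle H = 15° × (12 − 12) = 0.00°.
cos θ_z = sin(-61.7°) sin(-6.0°) + cos(-61.7°) cos(-6.0°) cos(0.00°) = 0.0920 + 0.4715 = 0.5635.
θ_z = arccos(0.5635) = 55.70°, so the elevation is 90° − 55.70° = 34.30°.

34.3°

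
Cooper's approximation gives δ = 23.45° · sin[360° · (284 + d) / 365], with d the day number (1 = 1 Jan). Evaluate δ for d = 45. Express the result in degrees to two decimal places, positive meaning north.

-13.62°

360 × (284 + 45) / 365 = 324.493°; sin(324.493°) = -0.5808.
δ = 23.45 × -0.5808 = -13.620° ≈ -13.62°.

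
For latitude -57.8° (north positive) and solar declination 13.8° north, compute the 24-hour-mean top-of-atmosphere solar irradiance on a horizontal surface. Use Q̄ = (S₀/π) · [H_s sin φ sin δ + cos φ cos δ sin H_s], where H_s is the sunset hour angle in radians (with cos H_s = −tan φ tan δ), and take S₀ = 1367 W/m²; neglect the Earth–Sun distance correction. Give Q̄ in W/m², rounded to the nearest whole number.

105 W/m²

cos H_s = −tan(-57.8°) · tan(13.8°) = 0.3900, so H_s = arccos(0.3900) = 67.05°. In radians, H_s = 1.1702.
H_s sin φ sin δ = 1.1702 × -0.8462 × 0.2385 = -0.2362.
cos φ cos δ sin H_s = 0.5329 × 0.9711 × 0.9208 = 0.4765.
Q̄ = (1367/π) × (-0.2362 + 0.4765) = 435.13 × 0.2403 = 104.56 W/m².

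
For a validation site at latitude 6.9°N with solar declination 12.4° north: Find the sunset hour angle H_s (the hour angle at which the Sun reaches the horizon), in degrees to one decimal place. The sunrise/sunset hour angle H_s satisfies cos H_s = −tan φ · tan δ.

91.5°

cos H_s = −tan(6.9°) · tan(12.4°) = -0.0266, so H_s = arccos(-0.0266) = 91.52°.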